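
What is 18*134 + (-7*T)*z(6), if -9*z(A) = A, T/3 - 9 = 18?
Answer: 2790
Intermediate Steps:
T = 81 (T = 27 + 3*18 = 27 + 54 = 81)
z(A) = -A/9
18*134 + (-7*T)*z(6) = 18*134 + (-7*81)*(-1/9*6) = 2412 - 567*(-2/3) = 2412 + 378 = 2790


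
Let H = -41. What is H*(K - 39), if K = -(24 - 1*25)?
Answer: 1558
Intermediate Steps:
K = 1 (K = -(24 - 25) = -1*(-1) = 1)
H*(K - 39) = -41*(1 - 39) = -41*(-38) = 1558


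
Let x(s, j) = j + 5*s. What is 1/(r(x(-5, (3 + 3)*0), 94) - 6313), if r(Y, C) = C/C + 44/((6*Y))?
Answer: -75/473422 ≈ -0.00015842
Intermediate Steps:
r(Y, C) = 1 + 22/(3*Y) (r(Y, C) = 1 + 44*(1/(6*Y)) = 1 + 22/(3*Y))
1/(r(x(-5, (3 + 3)*0), 94) - 6313) = 1/((22/3 + ((3 + 3)*0 + 5*(-5)))/((3 + 3)*0 + 5*(-5)) - 6313) = 1/((22/3 + (6*0 - 25))/(6*0 - 25) - 6313) = 1/((22/3 + (0 - 25))/(0 - 25) - 6313) = 1/((22/3 - 25)/(-25) - 6313) = 1/(-1/25*(-53/3) - 6313) = 1/(53/75 - 6313) = 1/(-473422/75) = -75/473422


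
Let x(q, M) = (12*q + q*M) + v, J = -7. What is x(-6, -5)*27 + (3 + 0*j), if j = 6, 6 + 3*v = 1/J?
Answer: -8304/7 ≈ -1186.3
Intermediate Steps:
v = -43/21 (v = -2 + (⅓)/(-7) = -2 + (⅓)*(-⅐) = -2 - 1/21 = -43/21 ≈ -2.0476)
x(q, M) = -43/21 + 12*q + M*q (x(q, M) = (12*q + q*M) - 43/21 = (12*q + M*q) - 43/21 = -43/21 + 12*q + M*q)
x(-6, -5)*27 + (3 + 0*j) = (-43/21 + 12*(-6) - 5*(-6))*27 + (3 + 0*6) = (-43/21 - 72 + 30)*27 + (3 + 0) = -925/21*27 + 3 = -8325/7 + 3 = -8304/7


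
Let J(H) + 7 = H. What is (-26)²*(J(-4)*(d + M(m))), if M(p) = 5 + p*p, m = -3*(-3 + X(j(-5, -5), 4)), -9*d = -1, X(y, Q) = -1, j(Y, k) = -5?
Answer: -9979112/9 ≈ -1.1088e+6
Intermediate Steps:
J(H) = -7 + H
d = ⅑ (d = -⅑*(-1) = ⅑ ≈ 0.11111)
m = 12 (m = -3*(-3 - 1) = -3*(-4) = 12)
M(p) = 5 + p²
(-26)²*(J(-4)*(d + M(m))) = (-26)²*((-7 - 4)*(⅑ + (5 + 12²))) = 676*(-11*(⅑ + (5 + 144))) = 676*(-11*(⅑ + 149)) = 676*(-11*1342/9) = 676*(-14762/9) = -9979112/9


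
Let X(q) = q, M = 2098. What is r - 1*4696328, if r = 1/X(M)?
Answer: -9852896143/2098 ≈ -4.6963e+6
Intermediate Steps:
r = 1/2098 ≈ 0.00047664
r - 1*4696328 = 1/2098 - 1*4696328 = 1/2098 - 4696328 = -9852896143/2098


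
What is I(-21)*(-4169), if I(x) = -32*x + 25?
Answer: -2905793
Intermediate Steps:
I(x) = 25 - 32*x
I(-21)*(-4169) = (25 - 32*(-21))*(-4169) = (25 + 672)*(-4169) = 697*(-4169) = -2905793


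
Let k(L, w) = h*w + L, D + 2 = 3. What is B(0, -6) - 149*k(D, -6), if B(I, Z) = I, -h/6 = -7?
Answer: 37399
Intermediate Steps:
D = 1 (D = -2 + 3 = 1)
h = 42 (h = -6*(-7) = 42)
k(L, w) = L + 42*w (k(L, w) = 42*w + L = L + 42*w)
B(0, -6) - 149*k(D, -6) = 0 - 149*(1 + 42*(-6)) = 0 - 149*(1 - 252) = 0 - 149*(-251) = 0 + 37399 = 37399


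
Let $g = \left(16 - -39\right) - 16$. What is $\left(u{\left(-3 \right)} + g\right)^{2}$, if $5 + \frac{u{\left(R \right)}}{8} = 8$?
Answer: $3969$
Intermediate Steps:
$u{\left(R \right)} = 24$ ($u{\left(R \right)} = -40 + 8 \cdot 8 = -40 + 64 = 24$)
$g = 39$ ($g = \left(16 + 39\right) - 16 = 55 - 16 = 39$)
$\left(u{\left(-3 \right)} + g\right)^{2} = \left(24 + 39\right)^{2} = 63^{2} = 3969$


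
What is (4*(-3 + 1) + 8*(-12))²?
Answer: 10816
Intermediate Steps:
(4*(-3 + 1) + 8*(-12))² = (4*(-2) - 96)² = (-8 - 96)² = (-104)² = 10816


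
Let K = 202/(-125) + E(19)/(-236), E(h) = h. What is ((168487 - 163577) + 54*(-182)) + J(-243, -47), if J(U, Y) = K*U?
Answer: -132919579/29500 ≈ -4505.8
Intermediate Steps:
K = -50047/29500 (K = 202/(-125) + 19/(-236) = 202*(-1/125) + 19*(-1/236) = -202/125 - 19/236 = -50047/29500 ≈ -1.6965)
J(U, Y) = -50047*U/29500
((168487 - 163577) + 54*(-182)) + J(-243, -47) = ((168487 - 163577) + 54*(-182)) - 50047/29500*(-243) = (4910 - 9828) + 12161421/29500 = -4918 + 12161421/29500 = -132919579/29500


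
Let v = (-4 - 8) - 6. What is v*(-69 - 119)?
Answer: 3384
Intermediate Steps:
v = -18 (v = -12 - 6 = -18)
v*(-69 - 119) = -18*(-69 - 119) = -18*(-188) = 3384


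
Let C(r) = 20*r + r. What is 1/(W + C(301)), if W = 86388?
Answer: 1/92709 ≈ 1.0786e-5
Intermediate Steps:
C(r) = 21*r
1/(W + C(301)) = 1/(86388 + 21*301) = 1/(86388 + 6321) = 1/92709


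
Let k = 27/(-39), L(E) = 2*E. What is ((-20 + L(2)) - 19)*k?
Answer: 315/13 ≈ 24.231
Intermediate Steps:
k = -9/13 (k = 27*(-1/39) = -9/13 ≈ -0.69231)
((-20 + L(2)) - 19)*k = ((-20 + 2*2) - 19)*(-9/13) = ((-20 + 4) - 19)*(-9/13) = (-16 - 19)*(-9/13) = -35*(-9/13) = 315/13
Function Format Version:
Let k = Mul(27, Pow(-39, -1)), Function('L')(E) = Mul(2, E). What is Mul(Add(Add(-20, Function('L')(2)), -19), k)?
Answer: Rational(315, 13) ≈ 24.231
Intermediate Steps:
k = Rational(-9, 13) (k = Mul(27, Rational(-1, 39)) = Rational(-9, 13) ≈ -0.69231)
Mul(Add(Add(-20, Function('L')(2)), -19), k) = Mul(Add(Add(-20, Mul(2, 2)), -19), Rational(-9, 13)) = Mul(Add(Add(-20, 4), -19), Rational(-9, 13)) = Mul(Add(-16, -19), Rational(-9, 13)) = Mul(-35, Rational(-9, 13)) = Rational(315, 13)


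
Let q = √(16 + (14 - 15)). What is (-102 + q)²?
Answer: (102 - √15)² ≈ 9628.9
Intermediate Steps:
q = √15 (q = √(16 - 1) = √15 ≈ 3.8730)
(-102 + q)² = (-102 + √15)²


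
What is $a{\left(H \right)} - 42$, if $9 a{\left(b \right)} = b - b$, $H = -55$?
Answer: $-42$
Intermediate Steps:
$a{\left(b \right)} = 0$ ($a{\left(b \right)} = \frac{b - b}{9} = \frac{1}{9} \cdot 0 = 0$)
$a{\left(H \right)} - 42 = 0 - 42 = -42$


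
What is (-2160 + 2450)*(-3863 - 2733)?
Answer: -1912840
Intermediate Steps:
(-2160 + 2450)*(-3863 - 2733) = 290*(-6596) = -1912840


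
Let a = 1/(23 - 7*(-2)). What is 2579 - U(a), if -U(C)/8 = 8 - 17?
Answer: 2507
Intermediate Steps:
a = 1/37 (a = 1/(23 + 14) = 1/37 ≈ 0.027027)
U(C) = 72 (U(C) = -8*(8 - 17) = -8*(-9) = 72)
2579 - U(a) = 2579 - 1*72 = 2579 - 72 = 2507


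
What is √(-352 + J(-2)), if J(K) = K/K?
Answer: 3*I*√39 ≈ 18.735*I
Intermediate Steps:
J(K) = 1
√(-352 + J(-2)) = √(-352 + 1) = √(-351) = 3*I*√39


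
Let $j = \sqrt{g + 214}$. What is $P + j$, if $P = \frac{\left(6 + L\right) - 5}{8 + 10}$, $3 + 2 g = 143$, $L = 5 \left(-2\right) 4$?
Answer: $- \frac{13}{6} + 2 \sqrt{71} \approx 14.686$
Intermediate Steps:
$L = -40$ ($L = \left(-10\right) 4 = -40$)
$g = 70$ ($g = - \frac{3}{2} + \frac{1}{2} \cdot 143 = - \frac{3}{2} + \frac{143}{2} = 70$)
$P = - \frac{13}{6}$ ($P = \frac{\left(6 - 40\right) - 5}{8 + 10} = \frac{-34 - 5}{18} = \frac{1}{18} \left(-39\right) = - \frac{13}{6} \approx -2.1667$)
$j = 2 \sqrt{71}$ ($j = \sqrt{70 + 214} = \sqrt{284} = 2 \sqrt{71} \approx 16.852$)
$P + j = - \frac{13}{6} + 2 \sqrt{71}$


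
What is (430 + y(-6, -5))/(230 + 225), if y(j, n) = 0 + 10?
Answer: 88/91 ≈ 0.96703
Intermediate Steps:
y(j, n) = 10
(430 + y(-6, -5))/(230 + 225) = (430 + 10)/(230 + 225) = 440/455 = 440*(1/455) = 88/91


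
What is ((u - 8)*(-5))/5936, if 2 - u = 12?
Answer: 45/2968 ≈ 0.015162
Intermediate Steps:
u = -10 (u = 2 - 1*12 = 2 - 12 = -10)
((u - 8)*(-5))/5936 = ((-10 - 8)*(-5))/5936 = -18*(-5)*(1/5936) = 90*(1/5936) = 45/2968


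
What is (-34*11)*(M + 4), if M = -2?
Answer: -748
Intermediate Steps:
(-34*11)*(M + 4) = (-34*11)*(-2 + 4) = -374*2 = -748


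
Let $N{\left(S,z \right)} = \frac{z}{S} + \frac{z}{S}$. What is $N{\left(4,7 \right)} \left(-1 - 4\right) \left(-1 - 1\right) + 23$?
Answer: $58$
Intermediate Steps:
$N{\left(S,z \right)} = \frac{2 z}{S}$
$N{\left(4,7 \right)} \left(-1 - 4\right) \left(-1 - 1\right) + 23 = 2 \cdot 7 \cdot \frac{1}{4} \left(-1 - 4\right) \left(-1 - 1\right) + 23 = 2 \cdot 7 \cdot \frac{1}{4} \left(\left(-5\right) \left(-2\right)\right) + 23 = \frac{7}{2} \cdot 10 + 23 = 35 + 23 = 58$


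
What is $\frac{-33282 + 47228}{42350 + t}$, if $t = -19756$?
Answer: $\frac{6973}{11297} \approx 0.61724$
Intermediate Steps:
$\frac{-33282 + 47228}{42350 + t} = \frac{-33282 + 47228}{42350 - 19756} = \frac{13946}{22594} = 13946 \cdot \frac{1}{22594} = \frac{6973}{11297}$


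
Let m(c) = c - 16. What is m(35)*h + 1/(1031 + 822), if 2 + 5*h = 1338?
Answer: 47036557/9265 ≈ 5076.8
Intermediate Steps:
m(c) = -16 + c
h = 1336/5 (h = -2/5 + (1/5)*1338 = -2/5 + 1338/5 = 1336/5 ≈ 267.20)
m(35)*h + 1/(1031 + 822) = (-16 + 35)*(1336/5) + 1/(1031 + 822) = 19*(1336/5) + 1/1853 = 25384/5 + 1/1853 = 47036557/9265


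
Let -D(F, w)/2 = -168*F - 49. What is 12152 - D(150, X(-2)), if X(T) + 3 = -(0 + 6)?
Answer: -38346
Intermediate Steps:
X(T) = -9 (X(T) = -3 - (0 + 6) = -3 - 1*6 = -3 - 6 = -9)
D(F, w) = 98 + 336*F (D(F, w) = -2*(-168*F - 49) = -2*(-49 - 168*F) = 98 + 336*F)
12152 - D(150, X(-2)) = 12152 - (98 + 336*150) = 12152 - (98 + 50400) = 12152 - 1*50498 = 12152 - 50498 = -38346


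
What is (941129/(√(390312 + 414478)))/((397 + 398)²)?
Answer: 134447*√804790/72663914250 ≈ 0.0016599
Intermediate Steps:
(941129/(√(390312 + 414478)))/((397 + 398)²) = (941129/(√804790))/(795²) = (941129*(√804790/804790))/632025 = (134447*√804790/114970)*(1/632025) = 134447*√804790/72663914250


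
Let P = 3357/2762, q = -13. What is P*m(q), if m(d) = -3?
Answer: -10071/2762 ≈ -3.6463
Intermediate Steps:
P = 3357/2762 (P = 3357*(1/2762) = 3357/2762 ≈ 1.2154)
P*m(q) = (3357/2762)*(-3) = -10071/2762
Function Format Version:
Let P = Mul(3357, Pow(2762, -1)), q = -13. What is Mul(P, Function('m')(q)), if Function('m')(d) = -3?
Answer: Rational(-10071, 2762) ≈ -3.6463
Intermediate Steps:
P = Rational(3357, 2762) (P = Mul(3357, Rational(1, 2762)) = Rational(3357, 2762) ≈ 1.2154)
Mul(P, Function('m')(q)) = Mul(Rational(3357, 2762), -3) = Rational(-10071, 2762)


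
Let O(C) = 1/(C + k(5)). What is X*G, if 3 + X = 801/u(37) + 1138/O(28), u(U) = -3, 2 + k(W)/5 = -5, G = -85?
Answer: 700060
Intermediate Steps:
k(W) = -35 (k(W) = -10 + 5*(-5) = -10 - 25 = -35)
O(C) = 1/(-35 + C) (O(C) = 1/(C - 35) = 1/(-35 + C))
X = -8236 (X = -3 + (801/(-3) + 1138/(1/(-35 + 28))) = -3 + (801*(-1/3) + 1138/(1/(-7))) = -3 + (-267 + 1138/(-1/7)) = -3 + (-267 + 1138*(-7)) = -3 + (-267 - 7966) = -3 - 8233 = -8236)
X*G = -8236*(-85) = 700060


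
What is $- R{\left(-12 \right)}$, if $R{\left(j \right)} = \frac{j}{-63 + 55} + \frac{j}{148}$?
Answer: $- \frac{105}{74} \approx -1.4189$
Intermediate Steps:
$R{\left(j \right)} = - \frac{35 j}{296}$ ($R{\left(j \right)} = \frac{j}{-8} + j \frac{1}{148} = j \left(- \frac{1}{8}\right) + \frac{j}{148} = - \frac{j}{8} + \frac{j}{148} = - \frac{35 j}{296}$)
$- R{\left(-12 \right)} = - \frac{\left(-35\right) \left(-12\right)}{296} = \left(-1\right) \frac{105}{74} = - \frac{105}{74}$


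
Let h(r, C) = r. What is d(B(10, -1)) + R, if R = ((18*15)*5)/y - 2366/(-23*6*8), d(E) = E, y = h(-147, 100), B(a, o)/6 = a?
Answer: 1432447/27048 ≈ 52.959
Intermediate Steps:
B(a, o) = 6*a
y = -147
R = -190433/27048 (R = ((18*15)*5)/(-147) - 2366/(-23*6*8) = (270*5)*(-1/147) - 2366/((-138*8)) = 1350*(-1/147) - 2366/(-1104) = -450/49 - 2366*(-1/1104) = -450/49 + 1183/552 = -190433/27048 ≈ -7.0406)
d(B(10, -1)) + R = 6*10 - 190433/27048 = 60 - 190433/27048 = 1432447/27048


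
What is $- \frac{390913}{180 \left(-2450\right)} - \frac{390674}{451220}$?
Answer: $\frac{29289499}{1421343000} \approx 0.020607$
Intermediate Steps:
$- \frac{390913}{180 \left(-2450\right)} - \frac{390674}{451220} = - \frac{390913}{-441000} - \frac{195337}{225610} = \left(-390913\right) \left(- \frac{1}{441000}\right) - \frac{195337}{225610} = \frac{390913}{441000} - \frac{195337}{225610} = \frac{29289499}{1421343000}$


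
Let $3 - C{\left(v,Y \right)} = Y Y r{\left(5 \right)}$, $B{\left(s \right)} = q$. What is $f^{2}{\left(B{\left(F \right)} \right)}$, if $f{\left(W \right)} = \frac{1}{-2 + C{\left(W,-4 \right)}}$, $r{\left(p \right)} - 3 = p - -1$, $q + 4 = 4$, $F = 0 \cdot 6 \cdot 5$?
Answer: $\frac{1}{20449} \approx 4.8902 \cdot 10^{-5}$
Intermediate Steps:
$F = 0$ ($F = 0 \cdot 5 = 0$)
$q = 0$ ($q = -4 + 4 = 0$)
$r{\left(p \right)} = 4 + p$ ($r{\left(p \right)} = 3 + \left(p - -1\right) = 3 + \left(p + 1\right) = 3 + \left(1 + p\right) = 4 + p$)
$B{\left(s \right)} = 0$
$C{\left(v,Y \right)} = 3 - 9 Y^{2}$ ($C{\left(v,Y \right)} = 3 - Y Y \left(4 + 5\right) = 3 - Y^{2} \cdot 9 = 3 - 9 Y^{2}$)
$f{\left(W \right)} = - \frac{1}{143}$ ($f{\left(W \right)} = \frac{1}{-2 + \left(3 - 9 \left(-4\right)^{2}\right)} = \frac{1}{-2 + \left(3 - 144\right)} = \frac{1}{-2 - 141} = \frac{1}{-143} = - \frac{1}{143}$)
$f^{2}{\left(B{\left(F \right)} \right)} = \left(- \frac{1}{143}\right)^{2} = \frac{1}{20449}$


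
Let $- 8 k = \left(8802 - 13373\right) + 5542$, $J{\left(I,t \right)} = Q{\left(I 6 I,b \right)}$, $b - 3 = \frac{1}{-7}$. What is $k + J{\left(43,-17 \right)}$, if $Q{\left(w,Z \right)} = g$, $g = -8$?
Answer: $- \frac{1035}{8} \approx -129.38$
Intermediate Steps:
$b = \frac{20}{7}$ ($b = 3 + \frac{1}{-7} = 3 - \frac{1}{7} = \frac{20}{7} \approx 2.8571$)
$Q{\left(w,Z \right)} = -8$
$J{\left(I,t \right)} = -8$
$k = - \frac{971}{8}$ ($k = - \frac{\left(8802 - 13373\right) + 5542}{8} = - \frac{-4571 + 5542}{8} = \left(- \frac{1}{8}\right) 971 = - \frac{971}{8} \approx -121.38$)
$k + J{\left(43,-17 \right)} = - \frac{971}{8} - 8 = - \frac{1035}{8}$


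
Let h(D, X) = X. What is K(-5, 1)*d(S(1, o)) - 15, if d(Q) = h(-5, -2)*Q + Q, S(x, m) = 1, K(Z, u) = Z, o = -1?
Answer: -10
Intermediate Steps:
d(Q) = -Q (d(Q) = -2*Q + Q = -Q)
K(-5, 1)*d(S(1, o)) - 15 = -(-5) - 15 = -5*(-1) - 15 = 5 - 15 = -10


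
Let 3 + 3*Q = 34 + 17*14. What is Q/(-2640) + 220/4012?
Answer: 165793/7943760 ≈ 0.020871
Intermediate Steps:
Q = 269/3 (Q = -1 + (34 + 17*14)/3 = -1 + (34 + 238)/3 = -1 + (⅓)*272 = -1 + 272/3 = 269/3 ≈ 89.667)
Q/(-2640) + 220/4012 = (269/3)/(-2640) + 220/4012 = (269/3)*(-1/2640) + 220*(1/4012) = -269/7920 + 55/1003 = 165793/7943760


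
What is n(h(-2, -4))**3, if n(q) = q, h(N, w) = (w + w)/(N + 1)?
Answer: 512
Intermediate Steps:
h(N, w) = 2*w/(1 + N) (h(N, w) = (2*w)/(1 + N) = 2*w/(1 + N))
n(h(-2, -4))**3 = (2*(-4)/(1 - 2))**3 = (2*(-4)/(-1))**3 = (2*(-4)*(-1))**3 = 8**3 = 512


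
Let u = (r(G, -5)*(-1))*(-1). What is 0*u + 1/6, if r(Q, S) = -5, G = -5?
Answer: 1/6 ≈ 0.16667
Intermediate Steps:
u = -5 (u = -5*(-1)*(-1) = 5*(-1) = -5)
0*u + 1/6 = 0*(-5) + 1/6 = 0 + 1/6 = 1/6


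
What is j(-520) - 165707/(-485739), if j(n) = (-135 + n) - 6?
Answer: -320907772/485739 ≈ -660.66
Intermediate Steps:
j(n) = -141 + n
j(-520) - 165707/(-485739) = (-141 - 520) - 165707/(-485739) = -661 - 165707*(-1)/485739 = -661 - 1*(-165707/485739) = -661 + 165707/485739 = -320907772/485739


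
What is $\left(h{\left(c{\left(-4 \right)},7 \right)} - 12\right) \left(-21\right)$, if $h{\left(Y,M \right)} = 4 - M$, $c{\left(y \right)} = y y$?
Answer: $315$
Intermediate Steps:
$c{\left(y \right)} = y^{2}$
$\left(h{\left(c{\left(-4 \right)},7 \right)} - 12\right) \left(-21\right) = \left(\left(4 - 7\right) - 12\right) \left(-21\right) = \left(-3 - 12\right) \left(-21\right) = \left(-15\right) \left(-21\right) = 315$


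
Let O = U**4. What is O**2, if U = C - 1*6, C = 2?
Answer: 65536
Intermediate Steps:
U = -4 (U = 2 - 1*6 = 2 - 6 = -4)
O = 256 (O = (-4)**4 = 256)
O**2 = 256**2 = 65536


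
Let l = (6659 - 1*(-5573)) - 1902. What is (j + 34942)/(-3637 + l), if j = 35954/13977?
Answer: 488420288/93548061 ≈ 5.2211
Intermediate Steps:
j = 35954/13977 (j = 35954*(1/13977) = 35954/13977 ≈ 2.5724)
l = 10330 (l = (6659 + 5573) - 1902 = 12232 - 1902 = 10330)
(j + 34942)/(-3637 + l) = (35954/13977 + 34942)/(-3637 + 10330) = (488420288/13977)/6693 = (488420288/13977)*(1/6693) = 488420288/93548061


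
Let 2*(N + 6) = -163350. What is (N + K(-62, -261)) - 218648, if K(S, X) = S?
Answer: -300391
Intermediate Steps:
N = -81681 (N = -6 + (1/2)*(-163350) = -6 - 81675 = -81681)
(N + K(-62, -261)) - 218648 = (-81681 - 62) - 218648 = -81743 - 218648 = -300391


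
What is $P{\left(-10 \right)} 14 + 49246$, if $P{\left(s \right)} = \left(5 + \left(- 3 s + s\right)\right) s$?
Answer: $45746$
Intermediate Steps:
$P{\left(s \right)} = s \left(5 - 2 s\right)$ ($P{\left(s \right)} = \left(5 - 2 s\right) s = s \left(5 - 2 s\right)$)
$P{\left(-10 \right)} 14 + 49246 = - 10 \left(5 - -20\right) 14 + 49246 = - 10 \left(5 + 20\right) 14 + 49246 = \left(-10\right) 25 \cdot 14 + 49246 = \left(-250\right) 14 + 49246 = -3500 + 49246 = 45746$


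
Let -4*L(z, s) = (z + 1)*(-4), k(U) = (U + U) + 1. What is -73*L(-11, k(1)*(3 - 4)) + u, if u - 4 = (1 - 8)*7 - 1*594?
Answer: 91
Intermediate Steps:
k(U) = 1 + 2*U (k(U) = 2*U + 1 = 1 + 2*U)
L(z, s) = 1 + z (L(z, s) = -(z + 1)*(-4)/4 = -(1 + z)*(-4)/4 = -(-4 - 4*z)/4 = 1 + z)
u = -639 (u = 4 + ((1 - 8)*7 - 1*594) = 4 + (-7*7 - 594) = 4 + (-49 - 594) = 4 - 643 = -639)
-73*L(-11, k(1)*(3 - 4)) + u = -73*(1 - 11) - 639 = -73*(-10) - 639 = 730 - 639 = 91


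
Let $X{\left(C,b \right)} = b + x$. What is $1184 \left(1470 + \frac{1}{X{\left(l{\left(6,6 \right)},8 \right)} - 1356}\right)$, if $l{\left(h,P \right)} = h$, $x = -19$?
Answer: $\frac{2379234976}{1367} \approx 1.7405 \cdot 10^{6}$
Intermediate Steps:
$X{\left(C,b \right)} = -19 + b$ ($X{\left(C,b \right)} = b - 19 = -19 + b$)
$1184 \left(1470 + \frac{1}{X{\left(l{\left(6,6 \right)},8 \right)} - 1356}\right) = 1184 \left(1470 + \frac{1}{\left(-19 + 8\right) - 1356}\right) = 1184 \left(1470 + \frac{1}{-11 - 1356}\right) = 1184 \left(1470 + \frac{1}{-1367}\right) = 1184 \left(1470 - \frac{1}{1367}\right) = 1184 \cdot \frac{2009489}{1367} = \frac{2379234976}{1367}$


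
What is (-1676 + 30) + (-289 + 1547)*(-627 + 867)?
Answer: 300274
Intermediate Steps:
(-1676 + 30) + (-289 + 1547)*(-627 + 867) = -1646 + 1258*240 = -1646 + 301920 = 300274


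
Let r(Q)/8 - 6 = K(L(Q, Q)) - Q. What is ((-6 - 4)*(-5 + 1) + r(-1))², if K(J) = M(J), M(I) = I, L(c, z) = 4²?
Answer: 50176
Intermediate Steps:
L(c, z) = 16
K(J) = J
r(Q) = 176 - 8*Q (r(Q) = 48 + 8*(16 - Q) = 48 + (128 - 8*Q) = 176 - 8*Q)
((-6 - 4)*(-5 + 1) + r(-1))² = ((-6 - 4)*(-5 + 1) + (176 - 8*(-1)))² = (-10*(-4) + (176 + 8))² = (40 + 184)² = 224² = 50176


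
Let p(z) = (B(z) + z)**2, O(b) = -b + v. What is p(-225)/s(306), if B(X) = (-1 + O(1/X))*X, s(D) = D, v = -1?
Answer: 25088/153 ≈ 163.97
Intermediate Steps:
O(b) = -1 - b (O(b) = -b - 1 = -1 - b)
B(X) = X*(-2 - 1/X) (B(X) = (-1 + (-1 - 1/X))*X = (-2 - 1/X)*X = X*(-2 - 1/X))
p(z) = (-1 - z)**2 (p(z) = ((-1 - 2*z) + z)**2 = (-1 - z)**2)
p(-225)/s(306) = (1 - 225)**2/306 = (-224)**2*(1/306) = 50176*(1/306) = 25088/153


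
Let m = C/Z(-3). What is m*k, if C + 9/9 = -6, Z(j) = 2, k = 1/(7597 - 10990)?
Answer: 7/6786 ≈ 0.0010315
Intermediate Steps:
k = -1/3393 (k = 1/(-3393) = -1/3393 ≈ -0.00029472)
C = -7 (C = -1 - 6 = -7)
m = -7/2 ≈ -3.5000
m*k = -7/2*(-1/3393) = 7/6786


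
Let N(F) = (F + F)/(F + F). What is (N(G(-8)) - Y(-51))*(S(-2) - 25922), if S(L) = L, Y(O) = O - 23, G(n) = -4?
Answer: -1944300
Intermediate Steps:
Y(O) = -23 + O
N(F) = 1 (N(F) = (2*F)/((2*F)) = (2*F)*(1/(2*F)) = 1)
(N(G(-8)) - Y(-51))*(S(-2) - 25922) = (1 - (-23 - 51))*(-2 - 25922) = (1 - 1*(-74))*(-25924) = (1 + 74)*(-25924) = 75*(-25924) = -1944300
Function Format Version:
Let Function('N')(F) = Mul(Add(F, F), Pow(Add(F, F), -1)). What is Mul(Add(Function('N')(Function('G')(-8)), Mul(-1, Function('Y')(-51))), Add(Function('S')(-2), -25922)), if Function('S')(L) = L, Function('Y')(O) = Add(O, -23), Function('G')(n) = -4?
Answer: -1944300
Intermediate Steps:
Function('Y')(O) = Add(-23, O)
Function('N')(F) = 1 (Function('N')(F) = Mul(Mul(2, F), Pow(Mul(2, F), -1)) = Mul(Mul(2, F), Mul(Rational(1, 2), Pow(F, -1))) = 1)
Mul(Add(Function('N')(Function('G')(-8)), Mul(-1, Function('Y')(-51))), Add(Function('S')(-2), -25922)) = Mul(Add(1, Mul(-1, Add(-23, -51))), Add(-2, -25922)) = Mul(Add(1, Mul(-1, -74)), -25924) = Mul(Add(1, 74), -25924) = Mul(75, -25924) = -1944300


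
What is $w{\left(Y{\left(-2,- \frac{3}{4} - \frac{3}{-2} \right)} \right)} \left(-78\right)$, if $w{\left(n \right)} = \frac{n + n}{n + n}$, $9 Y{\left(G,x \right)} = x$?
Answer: $-78$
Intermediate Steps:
$Y{\left(G,x \right)} = \frac{x}{9}$
$w{\left(n \right)} = 1$ ($w{\left(n \right)} = \frac{2 n}{2 n} = 2 n \frac{1}{2 n} = 1$)
$w{\left(Y{\left(-2,- \frac{3}{4} - \frac{3}{-2} \right)} \right)} \left(-78\right) = 1 \left(-78\right) = -78$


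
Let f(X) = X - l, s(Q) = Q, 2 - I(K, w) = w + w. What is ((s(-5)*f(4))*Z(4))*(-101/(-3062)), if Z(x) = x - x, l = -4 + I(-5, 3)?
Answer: 0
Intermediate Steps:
I(K, w) = 2 - 2*w (I(K, w) = 2 - (w + w) = 2 - 2*w)
l = -8 (l = -4 + (2 - 2*3) = -4 + (2 - 6) = -4 - 4 = -8)
Z(x) = 0
f(X) = 8 + X (f(X) = X - 1*(-8) = X + 8 = 8 + X)
((s(-5)*f(4))*Z(4))*(-101/(-3062)) = (-5*(8 + 4)*0)*(-101/(-3062)) = (-5*12*0)*(-101*(-1/3062)) = -60*0*(101/3062) = 0*(101/3062) = 0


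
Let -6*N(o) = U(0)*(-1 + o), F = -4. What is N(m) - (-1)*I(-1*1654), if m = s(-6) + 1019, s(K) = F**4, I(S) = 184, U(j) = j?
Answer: 184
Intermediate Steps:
s(K) = 256 (s(K) = (-4)**4 = 256)
m = 1275 (m = 256 + 1019 = 1275)
N(o) = 0 (N(o) = -0*(-1 + o) = -1/6*0 = 0)
N(m) - (-1)*I(-1*1654) = 0 - (-1)*184 = 0 - 1*(-184) = 0 + 184 = 184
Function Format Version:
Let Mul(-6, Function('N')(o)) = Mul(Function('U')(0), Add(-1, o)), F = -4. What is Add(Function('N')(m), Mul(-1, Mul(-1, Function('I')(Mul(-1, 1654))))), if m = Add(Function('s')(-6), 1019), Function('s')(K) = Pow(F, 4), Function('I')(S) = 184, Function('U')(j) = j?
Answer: 184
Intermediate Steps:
Function('s')(K) = 256 (Function('s')(K) = Pow(-4, 4) = 256)
m = 1275 (m = Add(256, 1019) = 1275)
Function('N')(o) = 0 (Function('N')(o) = Mul(Rational(-1, 6), Mul(0, Add(-1, o))) = Mul(Rational(-1, 6), 0) = 0)
Add(Function('N')(m), Mul(-1, Mul(-1, Function('I')(Mul(-1, 1654))))) = Add(0, Mul(-1, Mul(-1, 184))) = Add(0, Mul(-1, -184)) = Add(0, 184) = 184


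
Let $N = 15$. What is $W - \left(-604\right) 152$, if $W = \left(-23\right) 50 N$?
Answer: $74558$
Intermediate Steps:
$W = -17250$ ($W = \left(-23\right) 50 \cdot 15 = \left(-1150\right) 15 = -17250$)
$W - \left(-604\right) 152 = -17250 - \left(-604\right) 152 = -17250 - -91808 = -17250 + 91808 = 74558$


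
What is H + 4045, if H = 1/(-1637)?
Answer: 6621664/1637 ≈ 4045.0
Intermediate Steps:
H = -1/1637 ≈ -0.00061087
H + 4045 = -1/1637 + 4045 = 6621664/1637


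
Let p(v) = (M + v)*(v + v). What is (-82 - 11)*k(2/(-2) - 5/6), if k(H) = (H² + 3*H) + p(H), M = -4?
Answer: -7161/4 ≈ -1790.3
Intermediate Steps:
p(v) = 2*v*(-4 + v) (p(v) = (-4 + v)*(v + v) = (-4 + v)*(2*v) = 2*v*(-4 + v))
k(H) = H² + 3*H + 2*H*(-4 + H) (k(H) = (H² + 3*H) + 2*H*(-4 + H) = H² + 3*H + 2*H*(-4 + H))
(-82 - 11)*k(2/(-2) - 5/6) = (-82 - 11)*((2/(-2) - 5/6)*(-5 + 3*(2/(-2) - 5/6))) = -93*(2*(-½) - 5*⅙)*(-5 + 3*(2*(-½) - 5*⅙)) = -93*(-1 - ⅚)*(-5 + 3*(-1 - ⅚)) = -(-341)*(-5 + 3*(-11/6))/2 = -(-341)*(-5 - 11/2)/2 = -(-341)*(-21)/(2*2) = -93*77/4 = -7161/4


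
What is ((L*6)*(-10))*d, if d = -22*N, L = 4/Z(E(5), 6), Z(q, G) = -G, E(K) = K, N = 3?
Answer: -2640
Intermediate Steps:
L = -⅔ (L = 4/((-1*6)) = 4/(-6) = 4*(-⅙) = -⅔ ≈ -0.66667)
d = -66 (d = -22*3 = -66)
((L*6)*(-10))*d = (-⅔*6*(-10))*(-66) = -4*(-10)*(-66) = 40*(-66) = -2640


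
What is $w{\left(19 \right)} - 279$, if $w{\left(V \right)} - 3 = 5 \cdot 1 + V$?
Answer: $-252$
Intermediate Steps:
$w{\left(V \right)} = 8 + V$ ($w{\left(V \right)} = 3 + \left(5 \cdot 1 + V\right) = 3 + \left(5 + V\right) = 8 + V$)
$w{\left(19 \right)} - 279 = \left(8 + 19\right) - 279 = 27 - 279 = -252$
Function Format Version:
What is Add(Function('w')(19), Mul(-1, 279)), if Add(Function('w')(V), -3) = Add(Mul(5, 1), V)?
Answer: -252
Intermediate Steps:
Function('w')(V) = Add(8, V) (Function('w')(V) = Add(3, Add(Mul(5, 1), V)) = Add(3, Add(5, V)) = Add(8, V))
Add(Function('w')(19), Mul(-1, 279)) = Add(Add(8, 19), Mul(-1, 279)) = Add(27, -279) = -252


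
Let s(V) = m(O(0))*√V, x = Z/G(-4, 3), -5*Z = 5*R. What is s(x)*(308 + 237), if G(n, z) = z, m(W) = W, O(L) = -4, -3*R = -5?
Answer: -2180*I*√5/3 ≈ -1624.9*I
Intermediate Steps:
R = 5/3 (R = -⅓*(-5) = 5/3 ≈ 1.6667)
Z = -5/3 ≈ -1.6667
x = -5/9 (x = -5/3/3 = -5/3*⅓ = -5/9 ≈ -0.55556)
s(V) = -4*√V
s(x)*(308 + 237) = (-4*I*√5/3)*(308 + 237) = -4*I*√5/3*545 = -2180*I*√5/3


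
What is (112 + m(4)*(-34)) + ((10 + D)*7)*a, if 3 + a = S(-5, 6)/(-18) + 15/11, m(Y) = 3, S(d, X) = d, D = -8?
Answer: -893/99 ≈ -9.0202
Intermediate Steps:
a = -269/198 (a = -3 + (-5/(-18) + 15/11) = -3 + (-5*(-1/18) + 15*(1/11)) = -3 + (5/18 + 15/11) = -3 + 325/198 = -269/198 ≈ -1.3586)
(112 + m(4)*(-34)) + ((10 + D)*7)*a = (112 + 3*(-34)) + ((10 - 8)*7)*(-269/198) = (112 - 102) + (2*7)*(-269/198) = 10 + 14*(-269/198) = 10 - 1883/99 = -893/99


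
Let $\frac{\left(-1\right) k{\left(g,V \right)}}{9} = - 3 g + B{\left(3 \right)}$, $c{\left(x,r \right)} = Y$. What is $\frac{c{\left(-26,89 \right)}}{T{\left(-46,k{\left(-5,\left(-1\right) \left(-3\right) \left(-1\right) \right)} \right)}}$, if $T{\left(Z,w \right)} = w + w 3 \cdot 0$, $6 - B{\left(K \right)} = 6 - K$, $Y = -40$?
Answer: $\frac{20}{81} \approx 0.24691$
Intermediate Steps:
$c{\left(x,r \right)} = -40$
$B{\left(K \right)} = K$ ($B{\left(K \right)} = 6 - \left(6 - K\right) = 6 + \left(-6 + K\right) = K$)
$k{\left(g,V \right)} = -27 + 27 g$ ($k{\left(g,V \right)} = - 9 \left(- 3 g + 3\right) = - 9 \left(3 - 3 g\right) = -27 + 27 g$)
$T{\left(Z,w \right)} = w$ ($T{\left(Z,w \right)} = w + 3 w 0 = w + 0 = w$)
$\frac{c{\left(-26,89 \right)}}{T{\left(-46,k{\left(-5,\left(-1\right) \left(-3\right) \left(-1\right) \right)} \right)}} = - \frac{40}{-27 + 27 \left(-5\right)} = - \frac{40}{-27 - 135} = - \frac{40}{-162} = \left(-40\right) \left(- \frac{1}{162}\right) = \frac{20}{81}$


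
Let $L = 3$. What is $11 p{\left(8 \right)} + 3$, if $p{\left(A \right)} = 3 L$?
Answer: $102$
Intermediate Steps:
$p{\left(A \right)} = 9$ ($p{\left(A \right)} = 3 \cdot 3 = 9$)
$11 p{\left(8 \right)} + 3 = 11 \cdot 9 + 3 = 99 + 3 = 102$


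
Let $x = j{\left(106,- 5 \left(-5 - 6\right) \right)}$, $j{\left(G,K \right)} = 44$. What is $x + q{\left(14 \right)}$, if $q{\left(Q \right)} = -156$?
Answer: $-112$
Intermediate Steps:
$x = 44$
$x + q{\left(14 \right)} = 44 - 156 = -112$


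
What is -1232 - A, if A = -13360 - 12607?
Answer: 24735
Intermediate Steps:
A = -25967
-1232 - A = -1232 - 1*(-25967) = -1232 + 25967 = 24735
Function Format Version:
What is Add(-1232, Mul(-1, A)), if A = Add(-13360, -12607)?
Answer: 24735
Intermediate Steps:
A = -25967
Add(-1232, Mul(-1, A)) = Add(-1232, Mul(-1, -25967)) = Add(-1232, 25967) = 24735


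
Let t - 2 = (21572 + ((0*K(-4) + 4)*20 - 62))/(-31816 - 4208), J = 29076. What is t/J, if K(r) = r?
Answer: 25229/523716912 ≈ 4.8173e-5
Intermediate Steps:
t = 25229/18012 (t = 2 + (21572 + ((0*(-4) + 4)*20 - 62))/(-31816 - 4208) = 2 + (21572 + ((0 + 4)*20 - 62))/(-36024) = 2 + (21572 + (4*20 - 62))*(-1/36024) = 2 + (21572 + (80 - 62))*(-1/36024) = 2 + (21572 + 18)*(-1/36024) = 2 + 21590*(-1/36024) = 2 - 10795/18012 = 25229/18012 ≈ 1.4007)
t/J = (25229/18012)/29076 = (25229/18012)*(1/29076) = 25229/523716912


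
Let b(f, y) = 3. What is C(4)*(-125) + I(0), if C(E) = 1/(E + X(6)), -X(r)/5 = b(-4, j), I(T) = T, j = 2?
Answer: 125/11 ≈ 11.364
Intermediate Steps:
X(r) = -15 (X(r) = -5*3 = -15)
C(E) = 1/(-15 + E) (C(E) = 1/(E - 15) = 1/(-15 + E))
C(4)*(-125) + I(0) = -125/(-15 + 4) + 0 = -125/(-11) + 0 = -1/11*(-125) + 0 = 125/11 + 0 = 125/11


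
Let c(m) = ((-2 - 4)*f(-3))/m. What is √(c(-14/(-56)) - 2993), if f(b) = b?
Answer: I*√2921 ≈ 54.046*I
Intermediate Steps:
c(m) = 18/m (c(m) = ((-2 - 4)*(-3))/m = (-6*(-3))/m = 18/m)
√(c(-14/(-56)) - 2993) = √(18/((-14/(-56))) - 2993) = √(18/((-14*(-1/56))) - 2993) = √(18/(¼) - 2993) = √(18*4 - 2993) = √(72 - 2993) = √(-2921) = I*√2921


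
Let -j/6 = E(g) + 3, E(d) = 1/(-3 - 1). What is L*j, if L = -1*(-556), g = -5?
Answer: -9174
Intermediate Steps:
E(d) = -1/4 (E(d) = 1/(-4) = -1/4)
L = 556
j = -33/2 (j = -6*(-1/4 + 3) = -6*11/4 = -33/2 ≈ -16.500)
L*j = 556*(-33/2) = -9174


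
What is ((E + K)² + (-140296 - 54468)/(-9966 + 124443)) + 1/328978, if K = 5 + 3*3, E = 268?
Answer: 2994842730218429/37660414506 ≈ 79522.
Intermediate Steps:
K = 14 (K = 5 + 9 = 14)
((E + K)² + (-140296 - 54468)/(-9966 + 124443)) + 1/328978 = ((268 + 14)² + (-140296 - 54468)/(-9966 + 124443)) + 1/328978 = (282² - 194764/114477) + 1/328978 = (79524 - 194764*1/114477) + 1/328978 = (79524 - 194764/114477) + 1/328978 = 9103474184/114477 + 1/328978 = 2994842730218429/37660414506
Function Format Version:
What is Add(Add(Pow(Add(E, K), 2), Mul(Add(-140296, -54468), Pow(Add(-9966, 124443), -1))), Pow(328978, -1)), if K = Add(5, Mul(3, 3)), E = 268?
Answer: Rational(2994842730218429, 37660414506) ≈ 79522.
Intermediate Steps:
K = 14 (K = Add(5, 9) = 14)
Add(Add(Pow(Add(E, K), 2), Mul(Add(-140296, -54468), Pow(Add(-9966, 124443), -1))), Pow(328978, -1)) = Add(Add(Pow(Add(268, 14), 2), Mul(Add(-140296, -54468), Pow(Add(-9966, 124443), -1))), Pow(328978, -1)) = Add(Add(Pow(282, 2), Mul(-194764, Pow(114477, -1))), Rational(1, 328978)) = Add(Add(79524, Mul(-194764, Rational(1, 114477))), Rational(1, 328978)) = Add(Add(79524, Rational(-194764, 114477)), Rational(1, 328978)) = Add(Rational(9103474184, 114477), Rational(1, 328978)) = Rational(2994842730218429, 37660414506)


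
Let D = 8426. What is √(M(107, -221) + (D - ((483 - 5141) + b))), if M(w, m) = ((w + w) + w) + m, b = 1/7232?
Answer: √10774175631/904 ≈ 114.82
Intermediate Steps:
b = 1/7232 ≈ 0.00013827
M(w, m) = m + 3*w (M(w, m) = (2*w + w) + m = 3*w + m = m + 3*w)
√(M(107, -221) + (D - ((483 - 5141) + b))) = √((-221 + 3*107) + (8426 - ((483 - 5141) + 1/7232))) = √((-221 + 321) + (8426 - (-4658 + 1/7232))) = √(100 + (8426 - 1*(-33686655/7232))) = √(100 + (8426 + 33686655/7232)) = √(100 + 94623487/7232) = √(95346687/7232) = √10774175631/904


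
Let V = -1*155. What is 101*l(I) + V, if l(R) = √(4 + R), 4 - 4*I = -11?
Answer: -155 + 101*√31/2 ≈ 126.17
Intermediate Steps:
I = 15/4 (I = 1 - ¼*(-11) = 1 + 11/4 = 15/4 ≈ 3.7500)
V = -155
101*l(I) + V = 101*√(4 + 15/4) - 155 = 101*√(31/4) - 155 = 101*(√31/2) - 155 = 101*√31/2 - 155 = -155 + 101*√31/2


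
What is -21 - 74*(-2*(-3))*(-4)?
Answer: 1755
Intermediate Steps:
-21 - 74*(-2*(-3))*(-4) = -21 - 444*(-4) = -21 - 74*(-24) = -21 + 1776 = 1755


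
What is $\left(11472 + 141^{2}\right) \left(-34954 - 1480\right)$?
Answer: $-1142315202$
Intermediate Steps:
$\left(11472 + 141^{2}\right) \left(-34954 - 1480\right) = \left(11472 + 19881\right) \left(-36434\right) = 31353 \left(-36434\right) = -1142315202$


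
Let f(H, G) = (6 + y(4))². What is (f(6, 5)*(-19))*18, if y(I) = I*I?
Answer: -165528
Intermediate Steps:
y(I) = I²
f(H, G) = 484 (f(H, G) = (6 + 4²)² = (6 + 16)² = 22² = 484)
(f(6, 5)*(-19))*18 = (484*(-19))*18 = -9196*18 = -165528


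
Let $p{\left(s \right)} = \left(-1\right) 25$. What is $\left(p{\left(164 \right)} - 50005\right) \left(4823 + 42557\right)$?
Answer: $-2370421400$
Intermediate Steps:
$p{\left(s \right)} = -25$
$\left(p{\left(164 \right)} - 50005\right) \left(4823 + 42557\right) = \left(-25 - 50005\right) \left(4823 + 42557\right) = \left(-50030\right) 47380 = -2370421400$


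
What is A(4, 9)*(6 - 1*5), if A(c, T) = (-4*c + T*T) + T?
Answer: 74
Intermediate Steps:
A(c, T) = T + T² - 4*c (A(c, T) = (-4*c + T²) + T = (T² - 4*c) + T = T + T² - 4*c)
A(4, 9)*(6 - 1*5) = (9 + 9² - 4*4)*(6 - 1*5) = (9 + 81 - 16)*(6 - 5) = 74*1 = 74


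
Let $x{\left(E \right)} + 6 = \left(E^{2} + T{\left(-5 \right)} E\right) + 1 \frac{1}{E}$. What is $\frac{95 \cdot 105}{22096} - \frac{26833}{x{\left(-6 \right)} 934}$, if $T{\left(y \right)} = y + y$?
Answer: $\frac{732131271}{5561850448} \approx 0.13163$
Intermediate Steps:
$T{\left(y \right)} = 2 y$
$x{\left(E \right)} = -6 + \frac{1}{E} + E^{2} - 10 E$ ($x{\left(E \right)} = -6 + \left(\left(E^{2} + 2 \left(-5\right) E\right) + 1 \frac{1}{E}\right) = -6 + \left(\left(E^{2} - 10 E\right) + \frac{1}{E}\right) = -6 + \left(\frac{1}{E} + E^{2} - 10 E\right) = -6 + \frac{1}{E} + E^{2} - 10 E$)
$\frac{95 \cdot 105}{22096} - \frac{26833}{x{\left(-6 \right)} 934} = \frac{95 \cdot 105}{22096} - \frac{26833}{\left(-6 + \frac{1}{-6} + \left(-6\right)^{2} - -60\right) 934} = 9975 \cdot \frac{1}{22096} - \frac{26833}{\left(-6 - \frac{1}{6} + 36 + 60\right) 934} = \frac{9975}{22096} - \frac{26833}{\frac{539}{6} \cdot 934} = \frac{9975}{22096} - \frac{26833}{\frac{251713}{3}} = \frac{9975}{22096} - \frac{80499}{251713} = \frac{732131271}{5561850448}$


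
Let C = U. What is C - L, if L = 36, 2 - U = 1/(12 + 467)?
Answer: -16287/479 ≈ -34.002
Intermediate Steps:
U = 957/479 (U = 2 - 1/(12 + 467) = 2 - 1/479 = 957/479 ≈ 1.9979)
C = 957/479 ≈ 1.9979
C - L = 957/479 - 1*36 = 957/479 - 36 = -16287/479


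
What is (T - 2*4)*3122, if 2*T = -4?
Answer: -31220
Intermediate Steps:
T = -2 (T = (½)*(-4) = -2)
(T - 2*4)*3122 = (-2 - 2*4)*3122 = (-2 - 8)*3122 = -10*3122 = -31220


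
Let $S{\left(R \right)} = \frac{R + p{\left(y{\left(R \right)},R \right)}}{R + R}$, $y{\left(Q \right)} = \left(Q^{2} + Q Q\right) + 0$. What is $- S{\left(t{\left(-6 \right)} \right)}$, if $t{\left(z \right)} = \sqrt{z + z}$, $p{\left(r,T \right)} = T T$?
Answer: $- \frac{1}{2} - i \sqrt{3} \approx -0.5 - 1.732 i$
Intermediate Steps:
$y{\left(Q \right)} = 2 Q^{2}$ ($y{\left(Q \right)} = \left(Q^{2} + Q^{2}\right) + 0 = 2 Q^{2} + 0 = 2 Q^{2}$)
$p{\left(r,T \right)} = T^{2}$
$t{\left(z \right)} = \sqrt{2} \sqrt{z}$ ($t{\left(z \right)} = \sqrt{2 z} = \sqrt{2} \sqrt{z}$)
$S{\left(R \right)} = \frac{R + R^{2}}{2 R}$ ($S{\left(R \right)} = \frac{R + R^{2}}{R + R} = \frac{R + R^{2}}{2 R}$)
$- S{\left(t{\left(-6 \right)} \right)} = - (\frac{1}{2} + \frac{\sqrt{2} \sqrt{-6}}{2}) = - (\frac{1}{2} + \frac{\sqrt{2} i \sqrt{6}}{2}) = - (\frac{1}{2} + \frac{2 i \sqrt{3}}{2}) = - (\frac{1}{2} + i \sqrt{3}) = - \frac{1}{2} - i \sqrt{3}$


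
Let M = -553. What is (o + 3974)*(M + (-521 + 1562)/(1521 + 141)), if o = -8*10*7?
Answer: -522367605/277 ≈ -1.8858e+6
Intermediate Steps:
o = -560 (o = -80*7 = -560)
(o + 3974)*(M + (-521 + 1562)/(1521 + 141)) = (-560 + 3974)*(-553 + (-521 + 1562)/(1521 + 141)) = 3414*(-553 + 1041/1662) = 3414*(-553 + 1041*(1/1662)) = 3414*(-553 + 347/554) = 3414*(-306015/554) = -522367605/277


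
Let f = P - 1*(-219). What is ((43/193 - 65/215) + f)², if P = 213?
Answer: 12848697602064/68873401 ≈ 1.8656e+5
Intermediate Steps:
f = 432 (f = 213 - 1*(-219) = 213 + 219 = 432)
((43/193 - 65/215) + f)² = ((43/193 - 65/215) + 432)² = ((43*(1/193) - 65*1/215) + 432)² = ((43/193 - 13/43) + 432)² = (-660/8299 + 432)² = (3584508/8299)² = 12848697602064/68873401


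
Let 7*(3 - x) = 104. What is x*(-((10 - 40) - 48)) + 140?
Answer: -5494/7 ≈ -784.86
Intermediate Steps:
x = -83/7 (x = 3 - ⅐*104 = 3 - 104/7 = -83/7 ≈ -11.857)
x*(-((10 - 40) - 48)) + 140 = -(-83)*((10 - 40) - 48)/7 + 140 = -(-83)*(-30 - 48)/7 + 140 = -(-83)*(-78)/7 + 140 = -83/7*78 + 140 = -6474/7 + 140 = -5494/7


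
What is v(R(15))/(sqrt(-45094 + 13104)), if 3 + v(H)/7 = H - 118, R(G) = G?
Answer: 53*I*sqrt(31990)/2285 ≈ 4.1486*I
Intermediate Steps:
v(H) = -847 + 7*H (v(H) = -21 + 7*(H - 118) = -21 + 7*(-118 + H) = -21 + (-826 + 7*H) = -847 + 7*H)
v(R(15))/(sqrt(-45094 + 13104)) = (-847 + 7*15)/(sqrt(-45094 + 13104)) = (-847 + 105)/(sqrt(-31990)) = -742*(-I*sqrt(31990)/31990) = -(-53)*I*sqrt(31990)/2285 = 53*I*sqrt(31990)/2285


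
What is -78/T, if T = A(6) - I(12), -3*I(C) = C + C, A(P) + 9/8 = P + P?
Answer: -624/151 ≈ -4.1324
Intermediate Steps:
A(P) = -9/8 + 2*P (A(P) = -9/8 + (P + P) = -9/8 + 2*P)
I(C) = -2*C/3 (I(C) = -(C + C)/3 = -2*C/3)
T = 151/8 (T = (-9/8 + 2*6) - (-2)*12/3 = (-9/8 + 12) - 1*(-8) = 87/8 + 8 = 151/8 ≈ 18.875)
-78/T = -78/151/8 = -78*8/151 = -624/151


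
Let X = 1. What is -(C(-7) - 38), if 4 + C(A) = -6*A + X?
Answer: -1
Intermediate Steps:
C(A) = -3 - 6*A (C(A) = -4 + (-6*A + 1) = -4 + (1 - 6*A) = -3 - 6*A)
-(C(-7) - 38) = -((-3 - 6*(-7)) - 38) = -((-3 + 42) - 38) = -(39 - 38) = -1*1 = -1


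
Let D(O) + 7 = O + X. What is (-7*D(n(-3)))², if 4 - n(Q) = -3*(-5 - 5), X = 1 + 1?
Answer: 47089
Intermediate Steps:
X = 2
n(Q) = -26 (n(Q) = 4 - (-3)*(-5 - 5) = 4 - (-3)*(-10) = 4 - 1*30 = 4 - 30 = -26)
D(O) = -5 + O (D(O) = -7 + (O + 2) = -7 + (2 + O) = -5 + O)
(-7*D(n(-3)))² = (-7*(-5 - 26))² = (-7*(-31))² = 217² = 47089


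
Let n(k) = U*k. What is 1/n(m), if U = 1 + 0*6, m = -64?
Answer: -1/64 ≈ -0.015625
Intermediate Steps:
U = 1 (U = 1 + 0 = 1)
n(k) = k (n(k) = 1*k = k)
1/n(m) = 1/(-64) = -1/64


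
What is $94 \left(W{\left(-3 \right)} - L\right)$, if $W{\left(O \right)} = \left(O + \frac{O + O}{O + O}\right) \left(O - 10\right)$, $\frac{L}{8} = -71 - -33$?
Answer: $31020$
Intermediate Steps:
$L = -304$ ($L = 8 \left(-71 - -33\right) = 8 \left(-71 + 33\right) = 8 \left(-38\right) = -304$)
$W{\left(O \right)} = \left(1 + O\right) \left(-10 + O\right)$ ($W{\left(O \right)} = \left(O + \frac{2 O}{2 O}\right) \left(-10 + O\right) = \left(O + 2 O \frac{1}{2 O}\right) \left(-10 + O\right) = \left(O + 1\right) \left(-10 + O\right) = \left(1 + O\right) \left(-10 + O\right)$)
$94 \left(W{\left(-3 \right)} - L\right) = 94 \left(\left(-10 + \left(-3\right)^{2} - -27\right) - -304\right) = 94 \left(\left(-10 + 9 + 27\right) + 304\right) = 94 \left(26 + 304\right) = 94 \cdot 330 = 31020$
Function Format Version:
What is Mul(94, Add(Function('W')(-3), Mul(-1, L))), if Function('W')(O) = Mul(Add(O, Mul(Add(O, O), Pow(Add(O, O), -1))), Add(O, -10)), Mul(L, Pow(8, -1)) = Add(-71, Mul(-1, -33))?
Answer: 31020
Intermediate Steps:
L = -304 (L = Mul(8, Add(-71, Mul(-1, -33))) = Mul(8, Add(-71, 33)) = Mul(8, -38) = -304)
Function('W')(O) = Mul(Add(1, O), Add(-10, O)) (Function('W')(O) = Mul(Add(O, Mul(Mul(2, O), Pow(Mul(2, O), -1))), Add(-10, O)) = Mul(Add(O, Mul(Mul(2, O), Mul(Rational(1, 2), Pow(O, -1)))), Add(-10, O)) = Mul(Add(O, 1), Add(-10, O)) = Mul(Add(1, O), Add(-10, O)))
Mul(94, Add(Function('W')(-3), Mul(-1, L))) = Mul(94, Add(Add(-10, Pow(-3, 2), Mul(-9, -3)), Mul(-1, -304))) = Mul(94, Add(Add(-10, 9, 27), 304)) = Mul(94, Add(26, 304)) = Mul(94, 330) = 31020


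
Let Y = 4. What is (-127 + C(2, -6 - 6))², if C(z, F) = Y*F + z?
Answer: 29929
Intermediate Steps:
C(z, F) = z + 4*F (C(z, F) = 4*F + z = z + 4*F)
(-127 + C(2, -6 - 6))² = (-127 + (2 + 4*(-6 - 6)))² = (-127 + (2 + 4*(-12)))² = (-127 + (2 - 48))² = (-127 - 46)² = (-173)² = 29929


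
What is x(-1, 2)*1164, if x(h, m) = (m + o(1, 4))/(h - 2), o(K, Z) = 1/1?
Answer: -1164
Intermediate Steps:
o(K, Z) = 1
x(h, m) = (1 + m)/(-2 + h) (x(h, m) = (m + 1)/(h - 2) = (1 + m)/(-2 + h))
x(-1, 2)*1164 = ((1 + 2)/(-2 - 1))*1164 = (3/(-3))*1164 = -⅓*3*1164 = -1*1164 = -1164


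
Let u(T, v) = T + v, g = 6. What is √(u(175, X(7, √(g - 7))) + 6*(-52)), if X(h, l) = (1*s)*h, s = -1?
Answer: 12*I ≈ 12.0*I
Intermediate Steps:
X(h, l) = -h (X(h, l) = (1*(-1))*h = -h)
√(u(175, X(7, √(g - 7))) + 6*(-52)) = √((175 - 1*7) + 6*(-52)) = √((175 - 7) - 312) = √(168 - 312) = √(-144) = 12*I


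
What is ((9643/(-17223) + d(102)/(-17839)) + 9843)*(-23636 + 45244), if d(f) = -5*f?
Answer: 65342827095558592/307241097 ≈ 2.1268e+8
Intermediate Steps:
((9643/(-17223) + d(102)/(-17839)) + 9843)*(-23636 + 45244) = ((9643/(-17223) - 5*102/(-17839)) + 9843)*(-23636 + 45244) = ((9643*(-1/17223) - 510*(-1/17839)) + 9843)*21608 = ((-9643/17223 + 510/17839) + 9843)*21608 = (-163237747/307241097 + 9843)*21608 = (3024010880024/307241097)*21608 = 65342827095558592/307241097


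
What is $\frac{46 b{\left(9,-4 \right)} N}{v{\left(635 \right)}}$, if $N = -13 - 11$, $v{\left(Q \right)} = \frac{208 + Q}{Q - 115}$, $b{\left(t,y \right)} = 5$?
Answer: $- \frac{956800}{281} \approx -3405.0$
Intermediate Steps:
$v{\left(Q \right)} = \frac{208 + Q}{-115 + Q}$
$N = -24$
$\frac{46 b{\left(9,-4 \right)} N}{v{\left(635 \right)}} = \frac{46 \cdot 5 \left(-24\right)}{\frac{1}{-115 + 635} \left(208 + 635\right)} = \frac{230 \left(-24\right)}{\frac{1}{520} \cdot 843} = - \frac{5520}{\frac{1}{520} \cdot 843} = - \frac{5520}{\frac{843}{520}} = \left(-5520\right) \frac{520}{843} = - \frac{956800}{281}$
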